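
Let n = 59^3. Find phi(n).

φ(205379) = 205379 · (1 − 1/59)
       = 205379 · 58/59 = 201898.

201898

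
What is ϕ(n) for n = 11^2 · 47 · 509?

φ(2894683) = 2894683 · (1 − 1/11) · (1 − 1/47) · (1 − 1/509)
       = 2894683 · 233680/263153 = 2570480.

2570480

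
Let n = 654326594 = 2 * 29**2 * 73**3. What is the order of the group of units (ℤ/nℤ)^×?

φ(654326594) = 654326594 · (1 − 1/2) · (1 − 1/29) · (1 − 1/73)
       = 654326594 · 2016/4234 = 311554656.

311554656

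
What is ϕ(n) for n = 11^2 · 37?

3960

φ(11^2) = 11^1·(11−1) = 11·10 = 110.
φ(37) = 37 − 1 = 36.
Since φ is multiplicative, φ(4477) = 110 · 36 = 3960.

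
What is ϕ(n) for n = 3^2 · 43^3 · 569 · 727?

φ(3^2) = 3^1·(3−1) = 3·2 = 6.
φ(43^3) = 43^3 − 43^2 = 79507 − 1849 = 77658.
φ(569) = 569 − 1 = 568.
φ(727) = 727 − 1 = 726.
Multiply: 6 · 77658 · 568 · 726 = 192142044864.

192142044864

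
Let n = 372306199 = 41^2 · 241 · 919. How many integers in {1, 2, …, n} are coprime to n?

φ(372306199) = 372306199 · (1 − 1/41) · (1 − 1/241) · (1 − 1/919)
       = 372306199 · 8812800/9080639 = 361324800.

361324800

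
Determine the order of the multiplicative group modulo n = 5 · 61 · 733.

φ(223565) = 223565 · (1 − 1/5) · (1 − 1/61) · (1 − 1/733)
       = 223565 · 175680/223565 = 175680.

175680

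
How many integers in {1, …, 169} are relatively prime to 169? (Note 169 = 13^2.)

φ(169) = 169 · (1 − 1/13)
       = 169 · 12/13 = 156.

156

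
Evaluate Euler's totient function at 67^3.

296274

φ(300763) = 300763 · (1 − 1/67)
       = 300763 · 66/67 = 296274.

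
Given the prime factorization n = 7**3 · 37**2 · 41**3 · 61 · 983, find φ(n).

φ(7^3) = 7^2·(7−1) = 49·6 = 294.
φ(37^2) = 37^2 − 37^1 = 1369 − 37 = 1332.
φ(41^3) = 41^2·(41−1) = 1681·40 = 67240.
φ(61) = 61 − 1 = 60.
φ(983) = 983 − 1 = 982.
φ(1940584200413341) = 294 × 1332 × 67240 × 60 × 982 = 1551465055526400.

1551465055526400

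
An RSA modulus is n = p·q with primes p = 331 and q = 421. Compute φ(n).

138600

For distinct primes, φ(pq) = (p−1)(q−1) = 330 × 420 = 138600.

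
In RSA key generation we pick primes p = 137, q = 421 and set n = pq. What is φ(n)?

φ(137) = 137 − 1 = 136.
φ(421) = 421 − 1 = 420.
φ(57677) = 136 × 420 = 57120.

57120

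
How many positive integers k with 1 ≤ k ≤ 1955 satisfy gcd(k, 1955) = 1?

Factor 1955: 1955 = 5 * 17 * 23.
φ(5) = 5 − 1 = 4.
φ(17) = 17 − 1 = 16.
φ(23) = 23 − 1 = 22.
Since φ is multiplicative, φ(1955) = 4 · 16 · 22 = 1408.

1408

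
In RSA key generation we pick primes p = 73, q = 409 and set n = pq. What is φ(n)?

29376

φ(73) = 73 − 1 = 72.
φ(409) = 409 − 1 = 408.
φ(29857) = 72 × 408 = 29376.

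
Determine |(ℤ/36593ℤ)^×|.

33264

Factor 36593: 36593 = 23 × 37 × 43.
φ(36593) = 36593 · (1 − 1/23) · (1 − 1/37) · (1 − 1/43)
       = 36593 · 33264/36593 = 33264.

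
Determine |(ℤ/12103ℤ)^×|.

Factor 12103: 12103 = 7^2 * 13 * 19.
φ(7^2) = 7^1·(7−1) = 7·6 = 42.
φ(13) = 13 − 1 = 12.
φ(19) = 19 − 1 = 18.
Since φ is multiplicative, φ(12103) = 42 · 12 · 18 = 9072.

9072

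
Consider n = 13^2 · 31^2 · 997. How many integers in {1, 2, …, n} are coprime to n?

144499680

φ(161921773) = 161921773 · (1 − 1/13) · (1 − 1/31) · (1 − 1/997)
       = 161921773 · 358560/401791 = 144499680.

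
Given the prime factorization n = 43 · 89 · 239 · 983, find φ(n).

φ(899103899) = 899103899 · (1 − 1/43) · (1 − 1/89) · (1 − 1/239) · (1 − 1/983)
       = 899103899 · 863814336/899103899 = 863814336.

863814336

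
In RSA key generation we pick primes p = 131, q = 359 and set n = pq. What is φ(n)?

φ(n) = (p − 1)(q − 1) = (131−1)(359−1) = 130·358 = 46540.

46540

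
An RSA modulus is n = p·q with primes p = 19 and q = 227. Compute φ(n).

φ(19) = 19 − 1 = 18.
φ(227) = 227 − 1 = 226.
Since φ is multiplicative, φ(4313) = 18 · 226 = 4068.

4068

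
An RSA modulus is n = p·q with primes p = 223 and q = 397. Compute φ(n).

φ(n) = (p − 1)(q − 1) = (223−1)(397−1) = 222·396 = 87912.

87912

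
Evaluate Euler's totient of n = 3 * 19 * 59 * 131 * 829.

224752320

φ(3) = 3 − 1 = 2.
φ(19) = 19 − 1 = 18.
φ(59) = 59 − 1 = 58.
φ(131) = 131 − 1 = 130.
φ(829) = 829 − 1 = 828.
Multiply: 2 · 18 · 58 · 130 · 828 = 224752320.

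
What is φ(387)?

Prime factorization: 387 = 3^2 × 43.
φ(3^2) = 3^2 − 3^1 = 9 − 3 = 6.
φ(43) = 43 − 1 = 42.
Multiply: 6 · 42 = 252.

252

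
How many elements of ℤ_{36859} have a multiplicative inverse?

First factor: 36859 = 29 * 31 * 41.
φ(29) = 29 − 1 = 28.
φ(31) = 31 − 1 = 30.
φ(41) = 41 − 1 = 40.
Multiply: 28 · 30 · 40 = 33600.

33600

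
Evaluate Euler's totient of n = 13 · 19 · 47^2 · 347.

161579232

φ(189331181) = 189331181 · (1 − 1/13) · (1 − 1/19) · (1 − 1/47) · (1 − 1/347)
       = 189331181 · 3437856/4028323 = 161579232.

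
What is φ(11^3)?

φ(11^3) = 11^3 − 11^2 = 1331 − 121 = 1210.

1210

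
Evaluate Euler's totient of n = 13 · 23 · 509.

φ(13) = 13 − 1 = 12.
φ(23) = 23 − 1 = 22.
φ(509) = 509 − 1 = 508.
φ(152191) = 12 × 22 × 508 = 134112.

134112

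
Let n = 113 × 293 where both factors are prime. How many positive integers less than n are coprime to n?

φ(n) = (p − 1)(q − 1) = (113−1)(293−1) = 112·292 = 32704.

32704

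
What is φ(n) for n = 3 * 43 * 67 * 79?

φ(682797) = 682797 · (1 − 1/3) · (1 − 1/43) · (1 − 1/67) · (1 − 1/79)
       = 682797 · 432432/682797 = 432432.

432432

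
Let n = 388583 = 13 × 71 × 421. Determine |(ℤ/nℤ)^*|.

φ(13) = 13 − 1 = 12.
φ(71) = 71 − 1 = 70.
φ(421) = 421 − 1 = 420.
Multiply: 12 · 70 · 420 = 352800.

352800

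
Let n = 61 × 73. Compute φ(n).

φ(4453) = 4453 · (1 − 1/61) · (1 − 1/73)
       = 4453 · 4320/4453 = 4320.

4320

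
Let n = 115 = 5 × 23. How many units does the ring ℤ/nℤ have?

88

φ(115) = 115 · (1 − 1/5) · (1 − 1/23)
       = 115 · 88/115 = 88.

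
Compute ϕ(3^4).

φ(3^4) = 3^4 − 3^3 = 81 − 27 = 54.

54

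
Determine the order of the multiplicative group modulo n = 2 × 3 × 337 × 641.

φ(1296102) = 1296102 · (1 − 1/2) · (1 − 1/3) · (1 − 1/337) · (1 − 1/641)
       = 1296102 · 430080/1296102 = 430080.

430080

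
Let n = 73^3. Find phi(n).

383688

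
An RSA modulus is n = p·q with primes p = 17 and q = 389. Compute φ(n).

φ(6613) = 6613 · (1 − 1/17) · (1 − 1/389)
       = 6613 · 6208/6613 = 6208.

6208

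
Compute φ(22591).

22591 = 19 * 29 * 41.
φ(19) = 19 − 1 = 18.
φ(29) = 29 − 1 = 28.
φ(41) = 41 − 1 = 40.
Multiply: 18 · 28 · 40 = 20160.

20160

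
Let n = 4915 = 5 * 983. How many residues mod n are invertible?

3928

φ(4915) = 4915 · (1 − 1/5) · (1 − 1/983)
       = 4915 · 3928/4915 = 3928.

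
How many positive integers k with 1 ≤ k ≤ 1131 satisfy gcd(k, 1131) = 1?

672

Prime factorization: 1131 = 3 · 13 · 29.
φ(3) = 3 − 1 = 2.
φ(13) = 13 − 1 = 12.
φ(29) = 29 − 1 = 28.
φ(1131) = 2 × 12 × 28 = 672.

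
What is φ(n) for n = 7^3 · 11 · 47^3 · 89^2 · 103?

238656753498240

φ(319593263851477) = 319593263851477 · (1 − 1/7) · (1 − 1/11) · (1 − 1/47) · (1 − 1/89) · (1 − 1/103)
       = 319593263851477 · 24773760/33175373 = 238656753498240.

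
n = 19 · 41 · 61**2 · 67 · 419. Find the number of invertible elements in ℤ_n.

φ(81374054107) = 81374054107 · (1 − 1/19) · (1 − 1/41) · (1 − 1/61) · (1 − 1/67) · (1 − 1/419)
       = 81374054107 · 1191801600/1334000887 = 72699897600.

72699897600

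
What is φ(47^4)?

4775858

φ(47^4) = 47^4 − 47^3 = 4879681 − 103823 = 4775858.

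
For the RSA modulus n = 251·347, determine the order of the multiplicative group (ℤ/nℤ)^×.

For distinct primes, φ(pq) = (p−1)(q−1) = 250 × 346 = 86500.

86500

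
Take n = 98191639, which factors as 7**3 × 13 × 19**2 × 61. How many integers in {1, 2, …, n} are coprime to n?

72394560

φ(98191639) = 98191639 · (1 − 1/7) · (1 − 1/13) · (1 − 1/19) · (1 − 1/61)
       = 98191639 · 77760/105469 = 72394560.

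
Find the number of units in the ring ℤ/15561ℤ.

7776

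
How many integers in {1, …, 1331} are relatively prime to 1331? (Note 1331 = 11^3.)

1210

φ(11^3) = 11^2·(11−1) = 121·10 = 1210.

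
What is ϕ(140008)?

First factor: 140008 = 2^3 · 11 · 37 · 43.
φ(140008) = 140008 · (1 − 1/2) · (1 − 1/11) · (1 − 1/37) · (1 − 1/43)
       = 140008 · 15120/35002 = 60480.

60480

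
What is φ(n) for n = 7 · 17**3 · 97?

2663424

φ(3335927) = 3335927 · (1 − 1/7) · (1 − 1/17) · (1 − 1/97)
       = 3335927 · 9216/11543 = 2663424.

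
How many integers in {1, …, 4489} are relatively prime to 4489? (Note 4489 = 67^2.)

4422

φ(4489) = 4489 · (1 − 1/67)
       = 4489 · 66/67 = 4422.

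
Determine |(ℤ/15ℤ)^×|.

Prime factorization: 15 = 3 · 5.
φ(3) = 3 − 1 = 2.
φ(5) = 5 − 1 = 4.
φ(15) = 2 × 4 = 8.

8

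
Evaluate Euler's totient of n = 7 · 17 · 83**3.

φ(68042653) = 68042653 · (1 − 1/7) · (1 − 1/17) · (1 − 1/83)
       = 68042653 · 7872/9877 = 54230208.

54230208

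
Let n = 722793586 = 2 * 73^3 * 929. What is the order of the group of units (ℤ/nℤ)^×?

356062464

φ(2) = 2 − 1 = 1.
φ(73^3) = 73^2·(73−1) = 5329·72 = 383688.
φ(929) = 929 − 1 = 928.
φ(722793586) = 1 × 383688 × 928 = 356062464.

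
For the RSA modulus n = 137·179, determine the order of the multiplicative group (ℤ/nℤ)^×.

24208

For distinct primes, φ(pq) = (p−1)(q−1) = 136 × 178 = 24208.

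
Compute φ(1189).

1120

First factor: 1189 = 29 · 41.
φ(29) = 29 − 1 = 28.
φ(41) = 41 − 1 = 40.
Since φ is multiplicative, φ(1189) = 28 · 40 = 1120.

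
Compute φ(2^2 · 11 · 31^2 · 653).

φ(2^2) = 2^2 − 2^1 = 4 − 2 = 2.
φ(11) = 11 − 1 = 10.
φ(31^2) = 31^1·(31−1) = 31·30 = 930.
φ(653) = 653 − 1 = 652.
Since φ is multiplicative, φ(27611452) = 2 · 10 · 930 · 652 = 12127200.

12127200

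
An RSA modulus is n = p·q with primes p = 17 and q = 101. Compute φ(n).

φ(17) = 17 − 1 = 16.
φ(101) = 101 − 1 = 100.
Multiply: 16 · 100 = 1600.

1600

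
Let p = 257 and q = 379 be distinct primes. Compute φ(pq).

φ(pq) = (p−1)(q−1) = 256 · 378 = 96768.

96768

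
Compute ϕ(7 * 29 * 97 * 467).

φ(9195697) = 9195697 · (1 − 1/7) · (1 − 1/29) · (1 − 1/97) · (1 − 1/467)
       = 9195697 · 7515648/9195697 = 7515648.

7515648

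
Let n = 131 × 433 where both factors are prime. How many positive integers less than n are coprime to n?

56160

φ(56723) = 56723 · (1 − 1/131) · (1 − 1/433)
       = 56723 · 56160/56723 = 56160.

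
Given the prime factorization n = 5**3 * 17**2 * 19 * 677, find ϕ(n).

330969600

φ(5^3) = 5^3 − 5^2 = 125 − 25 = 100.
φ(17^2) = 17^1·(17−1) = 17·16 = 272.
φ(19) = 19 − 1 = 18.
φ(677) = 677 − 1 = 676.
φ(464675875) = 100 × 272 × 18 × 676 = 330969600.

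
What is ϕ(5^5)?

φ(5^5) = 5^5 − 5^4 = 3125 − 625 = 2500.

2500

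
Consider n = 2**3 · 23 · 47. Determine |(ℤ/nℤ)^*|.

φ(2^3) = 2^3 − 2^2 = 8 − 4 = 4.
φ(23) = 23 − 1 = 22.
φ(47) = 47 − 1 = 46.
Multiply: 4 · 22 · 46 = 4048.

4048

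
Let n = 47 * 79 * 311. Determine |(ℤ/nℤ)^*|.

1112280

φ(1154743) = 1154743 · (1 − 1/47) · (1 − 1/79) · (1 − 1/311)
       = 1154743 · 1112280/1154743 = 1112280.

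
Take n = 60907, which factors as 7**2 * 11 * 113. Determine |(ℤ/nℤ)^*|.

47040

φ(7^2) = 7^1·(7−1) = 7·6 = 42.
φ(11) = 11 − 1 = 10.
φ(113) = 113 − 1 = 112.
Since φ is multiplicative, φ(60907) = 42 · 10 · 112 = 47040.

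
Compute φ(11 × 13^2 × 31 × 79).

φ(11) = 11 − 1 = 10.
φ(13^2) = 13^2 − 13^1 = 169 − 13 = 156.
φ(31) = 31 − 1 = 30.
φ(79) = 79 − 1 = 78.
Multiply: 10 · 156 · 30 · 78 = 3650400.

3650400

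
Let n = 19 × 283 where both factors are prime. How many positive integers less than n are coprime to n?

5076

φ(5377) = 5377 · (1 − 1/19) · (1 − 1/283)
       = 5377 · 5076/5377 = 5076.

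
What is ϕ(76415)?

53760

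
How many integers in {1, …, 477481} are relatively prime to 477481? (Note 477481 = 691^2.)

φ(691^2) = 691^2 − 691^1 = 477481 − 691 = 476790.

476790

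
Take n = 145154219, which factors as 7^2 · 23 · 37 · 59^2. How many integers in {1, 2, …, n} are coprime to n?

113829408

φ(7^2) = 7^2 − 7^1 = 49 − 7 = 42.
φ(23) = 23 − 1 = 22.
φ(37) = 37 − 1 = 36.
φ(59^2) = 59^1·(59−1) = 59·58 = 3422.
Multiply: 42 · 22 · 36 · 3422 = 113829408.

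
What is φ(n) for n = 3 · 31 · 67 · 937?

φ(3) = 3 − 1 = 2.
φ(31) = 31 − 1 = 30.
φ(67) = 67 − 1 = 66.
φ(937) = 937 − 1 = 936.
φ(5838447) = 2 × 30 × 66 × 936 = 3706560.

3706560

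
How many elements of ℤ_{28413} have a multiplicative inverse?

28413 = 3**2 * 7 * 11 * 41.
φ(28413) = 28413 · (1 − 1/3) · (1 − 1/7) · (1 − 1/11) · (1 − 1/41)
       = 28413 · 4800/9471 = 14400.

14400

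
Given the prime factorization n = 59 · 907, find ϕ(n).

52548

φ(53513) = 53513 · (1 − 1/59) · (1 − 1/907)
       = 53513 · 52548/53513 = 52548.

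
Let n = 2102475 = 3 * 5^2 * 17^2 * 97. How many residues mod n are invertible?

φ(3) = 3 − 1 = 2.
φ(5^2) = 5^1·(5−1) = 5·4 = 20.
φ(17^2) = 17^1·(17−1) = 17·16 = 272.
φ(97) = 97 − 1 = 96.
Since φ is multiplicative, φ(2102475) = 2 · 20 · 272 · 96 = 1044480.

1044480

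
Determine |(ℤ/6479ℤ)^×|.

Factor 6479: 6479 = 11 · 19 · 31.
φ(11) = 11 − 1 = 10.
φ(19) = 19 − 1 = 18.
φ(31) = 31 − 1 = 30.
Multiply: 10 · 18 · 30 = 5400.

5400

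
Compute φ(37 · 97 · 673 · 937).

2173796352

φ(2263226989) = 2263226989 · (1 − 1/37) · (1 − 1/97) · (1 − 1/673) · (1 − 1/937)
       = 2263226989 · 2173796352/2263226989 = 2173796352.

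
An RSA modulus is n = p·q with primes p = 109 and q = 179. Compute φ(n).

19224

For distinct primes, φ(pq) = (p−1)(q−1) = 108 × 178 = 19224.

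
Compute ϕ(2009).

Prime factorization: 2009 = 7**2 × 41.
φ(7^2) = 7^2 − 7^1 = 49 − 7 = 42.
φ(41) = 41 − 1 = 40.
Since φ is multiplicative, φ(2009) = 42 · 40 = 1680.

1680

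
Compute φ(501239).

427680

501239 = 19 · 23 · 31 · 37.
φ(501239) = 501239 · (1 − 1/19) · (1 − 1/23) · (1 − 1/31) · (1 − 1/37)
       = 501239 · 427680/501239 = 427680.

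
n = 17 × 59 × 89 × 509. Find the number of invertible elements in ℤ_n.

41485312

φ(45436903) = 45436903 · (1 − 1/17) · (1 − 1/59) · (1 − 1/89) · (1 − 1/509)
       = 45436903 · 41485312/45436903 = 41485312.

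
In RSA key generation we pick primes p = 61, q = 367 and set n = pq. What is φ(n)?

φ(n) = (p − 1)(q − 1) = (61−1)(367−1) = 60·366 = 21960.

21960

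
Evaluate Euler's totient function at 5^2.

φ(25) = 25 · (1 − 1/5)
       = 25 · 4/5 = 20.

20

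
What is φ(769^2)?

φ(591361) = 591361 · (1 − 1/769)
       = 591361 · 768/769 = 590592.

590592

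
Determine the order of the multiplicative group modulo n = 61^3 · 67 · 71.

φ(61^3) = 61^2·(61−1) = 3721·60 = 223260.
φ(67) = 67 − 1 = 66.
φ(71) = 71 − 1 = 70.
Since φ is multiplicative, φ(1079748617) = 223260 · 66 · 70 = 1031461200.

1031461200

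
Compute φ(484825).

First factor: 484825 = 5^2 × 11 × 41 × 43.
φ(5^2) = 5^1·(5−1) = 5·4 = 20.
φ(11) = 11 − 1 = 10.
φ(41) = 41 − 1 = 40.
φ(43) = 43 − 1 = 42.
Since φ is multiplicative, φ(484825) = 20 · 10 · 40 · 42 = 336000.

336000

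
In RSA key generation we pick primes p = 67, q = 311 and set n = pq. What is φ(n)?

For distinct primes, φ(pq) = (p−1)(q−1) = 66 × 310 = 20460.

20460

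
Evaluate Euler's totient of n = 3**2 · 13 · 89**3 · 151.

7528118400

φ(3^2) = 3^1·(3−1) = 3·2 = 6.
φ(13) = 13 − 1 = 12.
φ(89^3) = 89^2·(89−1) = 7921·88 = 697048.
φ(151) = 151 − 1 = 150.
Multiply: 6 · 12 · 697048 · 150 = 7528118400.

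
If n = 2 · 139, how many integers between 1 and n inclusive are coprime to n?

φ(278) = 278 · (1 − 1/2) · (1 − 1/139)
       = 278 · 138/278 = 138.

138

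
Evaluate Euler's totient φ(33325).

25200

First factor: 33325 = 5^2 × 31 × 43.
φ(5^2) = 5^1·(5−1) = 5·4 = 20.
φ(31) = 31 − 1 = 30.
φ(43) = 43 − 1 = 42.
Multiply: 20 · 30 · 42 = 25200.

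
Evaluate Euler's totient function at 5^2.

20

φ(25) = 25 · (1 − 1/5)
       = 25 · 4/5 = 20.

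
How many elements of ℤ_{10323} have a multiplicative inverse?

6480

10323 = 3^2 · 31 · 37.
φ(10323) = 10323 · (1 − 1/3) · (1 − 1/31) · (1 − 1/37)
       = 10323 · 2160/3441 = 6480.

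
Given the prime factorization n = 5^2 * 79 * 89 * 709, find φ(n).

97194240

φ(5^2) = 5^2 − 5^1 = 25 − 5 = 20.
φ(79) = 79 − 1 = 78.
φ(89) = 89 − 1 = 88.
φ(709) = 709 − 1 = 708.
Since φ is multiplicative, φ(124624475) = 20 · 78 · 88 · 708 = 97194240.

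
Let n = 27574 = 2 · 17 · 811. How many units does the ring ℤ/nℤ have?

12960

φ(2) = 2 − 1 = 1.
φ(17) = 17 − 1 = 16.
φ(811) = 811 − 1 = 810.
Multiply: 1 · 16 · 810 = 12960.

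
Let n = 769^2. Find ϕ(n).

φ(591361) = 591361 · (1 − 1/769)
       = 591361 · 768/769 = 590592.

590592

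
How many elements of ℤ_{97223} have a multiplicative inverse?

97223 = 7 × 17 × 19 × 43.
φ(97223) = 97223 · (1 − 1/7) · (1 − 1/17) · (1 − 1/19) · (1 − 1/43)
       = 97223 · 72576/97223 = 72576.

72576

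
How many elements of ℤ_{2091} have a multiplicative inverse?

2091 = 3 · 17 · 41.
φ(2091) = 2091 · (1 − 1/3) · (1 − 1/17) · (1 − 1/41)
       = 2091 · 1280/2091 = 1280.

1280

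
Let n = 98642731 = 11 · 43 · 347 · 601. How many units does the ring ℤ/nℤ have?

87192000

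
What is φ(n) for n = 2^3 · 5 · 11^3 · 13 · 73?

φ(50524760) = 50524760 · (1 − 1/2) · (1 − 1/5) · (1 − 1/11) · (1 − 1/13) · (1 − 1/73)
       = 50524760 · 34560/104390 = 16727040.

16727040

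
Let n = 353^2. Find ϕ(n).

124256

φ(353^2) = 353^2 − 353^1 = 124609 − 353 = 124256.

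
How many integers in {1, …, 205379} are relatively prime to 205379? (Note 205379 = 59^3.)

201898

φ(205379) = 205379 · (1 − 1/59)
       = 205379 · 58/59 = 201898.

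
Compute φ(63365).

63365 = 5 × 19 × 23 × 29.
φ(5) = 5 − 1 = 4.
φ(19) = 19 − 1 = 18.
φ(23) = 23 − 1 = 22.
φ(29) = 29 − 1 = 28.
Since φ is multiplicative, φ(63365) = 4 · 18 · 22 · 28 = 44352.

44352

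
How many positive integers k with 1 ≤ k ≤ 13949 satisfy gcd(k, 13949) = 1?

12096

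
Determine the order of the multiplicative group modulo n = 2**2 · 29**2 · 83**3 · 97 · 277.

φ(51682292253692) = 51682292253692 · (1 − 1/2) · (1 − 1/29) · (1 − 1/83) · (1 − 1/97) · (1 − 1/277)
       = 51682292253692 · 60834816/129347366 = 24307280750592.

24307280750592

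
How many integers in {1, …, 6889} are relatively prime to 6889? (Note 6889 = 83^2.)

φ(6889) = 6889 · (1 − 1/83)
       = 6889 · 82/83 = 6806.

6806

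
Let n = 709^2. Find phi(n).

φ(502681) = 502681 · (1 − 1/709)
       = 502681 · 708/709 = 501972.

501972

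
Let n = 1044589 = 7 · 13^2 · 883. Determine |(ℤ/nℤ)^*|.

825552

φ(1044589) = 1044589 · (1 − 1/7) · (1 − 1/13) · (1 − 1/883)
       = 1044589 · 63504/80353 = 825552.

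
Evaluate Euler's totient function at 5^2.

20

φ(5^2) = 5^1·(5−1) = 5·4 = 20.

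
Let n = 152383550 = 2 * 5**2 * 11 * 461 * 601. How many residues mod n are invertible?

φ(152383550) = 152383550 · (1 − 1/2) · (1 − 1/5) · (1 − 1/11) · (1 − 1/461) · (1 − 1/601)
       = 152383550 · 11040000/30476710 = 55200000.

55200000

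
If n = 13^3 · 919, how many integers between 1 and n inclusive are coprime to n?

1861704

φ(13^3) = 13^2·(13−1) = 169·12 = 2028.
φ(919) = 919 − 1 = 918.
Since φ is multiplicative, φ(2019043) = 2028 · 918 = 1861704.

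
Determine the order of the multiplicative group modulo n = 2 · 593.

592

φ(2) = 2 − 1 = 1.
φ(593) = 593 − 1 = 592.
Multiply: 1 · 592 = 592.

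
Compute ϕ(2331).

1296

Prime factorization: 2331 = 3^2 · 7 · 37.
φ(3^2) = 3^2 − 3^1 = 9 − 3 = 6.
φ(7) = 7 − 1 = 6.
φ(37) = 37 − 1 = 36.
Since φ is multiplicative, φ(2331) = 6 · 6 · 36 = 1296.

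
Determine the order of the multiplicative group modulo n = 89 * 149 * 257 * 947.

3154100224

φ(3227448919) = 3227448919 · (1 − 1/89) · (1 − 1/149) · (1 − 1/257) · (1 − 1/947)
       = 3227448919 · 3154100224/3227448919 = 3154100224.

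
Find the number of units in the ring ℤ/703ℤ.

648

First factor: 703 = 19 · 37.
φ(19) = 19 − 1 = 18.
φ(37) = 37 − 1 = 36.
φ(703) = 18 × 36 = 648.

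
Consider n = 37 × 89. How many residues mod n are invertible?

3168

φ(3293) = 3293 · (1 − 1/37) · (1 − 1/89)
       = 3293 · 3168/3293 = 3168.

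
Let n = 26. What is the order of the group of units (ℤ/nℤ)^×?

26 = 2 · 13.
φ(26) = 26 · (1 − 1/2) · (1 − 1/13)
       = 26 · 12/26 = 12.

12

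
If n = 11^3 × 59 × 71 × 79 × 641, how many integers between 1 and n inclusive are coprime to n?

245236992000

φ(11^3) = 11^2·(11−1) = 121·10 = 1210.
φ(59) = 59 − 1 = 58.
φ(71) = 71 − 1 = 70.
φ(79) = 79 − 1 = 78.
φ(641) = 641 − 1 = 640.
φ(282340732201) = 1210 × 58 × 70 × 78 × 640 = 245236992000.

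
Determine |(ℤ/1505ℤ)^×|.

First factor: 1505 = 5 × 7 × 43.
φ(5) = 5 − 1 = 4.
φ(7) = 7 − 1 = 6.
φ(43) = 43 − 1 = 42.
Multiply: 4 · 6 · 42 = 1008.

1008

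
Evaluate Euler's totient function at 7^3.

294

φ(7^3) = 7^2·(7−1) = 49·6 = 294.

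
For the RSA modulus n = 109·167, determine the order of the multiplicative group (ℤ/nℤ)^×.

17928

φ(109) = 109 − 1 = 108.
φ(167) = 167 − 1 = 166.
φ(18203) = 108 × 166 = 17928.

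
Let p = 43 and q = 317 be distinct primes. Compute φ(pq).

φ(43) = 43 − 1 = 42.
φ(317) = 317 − 1 = 316.
Multiply: 42 · 316 = 13272.

13272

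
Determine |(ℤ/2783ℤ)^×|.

Prime factorization: 2783 = 11^2 · 23.
φ(11^2) = 11^2 − 11^1 = 121 − 11 = 110.
φ(23) = 23 − 1 = 22.
φ(2783) = 110 × 22 = 2420.

2420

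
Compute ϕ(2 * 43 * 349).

φ(30014) = 30014 · (1 − 1/2) · (1 − 1/43) · (1 − 1/349)
       = 30014 · 14616/30014 = 14616.

14616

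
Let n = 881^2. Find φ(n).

775280

φ(881^2) = 881^1·(881−1) = 881·880 = 775280.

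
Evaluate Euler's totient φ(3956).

1848

First factor: 3956 = 2**2 * 23 * 43.
φ(2^2) = 2^1·(2−1) = 2·1 = 2.
φ(23) = 23 − 1 = 22.
φ(43) = 43 − 1 = 42.
Since φ is multiplicative, φ(3956) = 2 · 22 · 42 = 1848.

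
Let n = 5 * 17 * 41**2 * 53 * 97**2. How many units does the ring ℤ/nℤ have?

φ(71253463145) = 71253463145 · (1 − 1/5) · (1 − 1/17) · (1 − 1/41) · (1 − 1/53) · (1 − 1/97)
       = 71253463145 · 12779520/17916385 = 50824151040.

50824151040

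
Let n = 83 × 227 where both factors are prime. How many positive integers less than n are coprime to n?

18532

φ(n) = (p − 1)(q − 1) = (83−1)(227−1) = 82·226 = 18532.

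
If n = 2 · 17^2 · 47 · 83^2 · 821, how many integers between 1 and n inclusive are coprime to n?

69828471040

φ(153647337254) = 153647337254 · (1 − 1/2) · (1 − 1/17) · (1 − 1/47) · (1 − 1/83) · (1 − 1/821)
       = 153647337254 · 49488640/108892514 = 69828471040.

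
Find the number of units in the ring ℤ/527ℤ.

480

527 = 17 · 31.
φ(527) = 527 · (1 − 1/17) · (1 − 1/31)
       = 527 · 480/527 = 480.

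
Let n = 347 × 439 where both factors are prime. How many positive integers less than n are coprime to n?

151548

φ(152333) = 152333 · (1 − 1/347) · (1 − 1/439)
       = 152333 · 151548/152333 = 151548.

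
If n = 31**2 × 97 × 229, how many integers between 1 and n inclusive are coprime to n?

20355840

φ(31^2) = 31^2 − 31^1 = 961 − 31 = 930.
φ(97) = 97 − 1 = 96.
φ(229) = 229 − 1 = 228.
Multiply: 930 · 96 · 228 = 20355840.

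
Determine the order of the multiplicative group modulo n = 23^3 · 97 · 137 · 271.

41025346560

φ(43817248273) = 43817248273 · (1 − 1/23) · (1 − 1/97) · (1 − 1/137) · (1 − 1/271)
       = 43817248273 · 77552640/82830337 = 41025346560.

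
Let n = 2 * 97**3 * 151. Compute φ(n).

135489600

φ(275627246) = 275627246 · (1 − 1/2) · (1 − 1/97) · (1 − 1/151)
       = 275627246 · 14400/29294 = 135489600.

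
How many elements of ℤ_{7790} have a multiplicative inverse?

7790 = 2 * 5 * 19 * 41.
φ(2) = 2 − 1 = 1.
φ(5) = 5 − 1 = 4.
φ(19) = 19 − 1 = 18.
φ(41) = 41 − 1 = 40.
φ(7790) = 1 × 4 × 18 × 40 = 2880.

2880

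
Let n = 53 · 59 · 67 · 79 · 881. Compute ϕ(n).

φ(14581616891) = 14581616891 · (1 − 1/53) · (1 − 1/59) · (1 − 1/67) · (1 − 1/79) · (1 − 1/881)
       = 14581616891 · 13663203840/14581616891 = 13663203840.

13663203840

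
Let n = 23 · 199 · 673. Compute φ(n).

2927232

φ(3080321) = 3080321 · (1 − 1/23) · (1 − 1/199) · (1 − 1/673)
       = 3080321 · 2927232/3080321 = 2927232.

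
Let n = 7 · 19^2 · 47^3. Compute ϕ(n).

208511928

φ(7) = 7 − 1 = 6.
φ(19^2) = 19^2 − 19^1 = 361 − 19 = 342.
φ(47^3) = 47^2·(47−1) = 2209·46 = 101614.
φ(262360721) = 6 × 342 × 101614 = 208511928.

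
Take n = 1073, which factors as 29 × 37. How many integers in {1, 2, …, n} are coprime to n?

φ(1073) = 1073 · (1 − 1/29) · (1 − 1/37)
       = 1073 · 1008/1073 = 1008.

1008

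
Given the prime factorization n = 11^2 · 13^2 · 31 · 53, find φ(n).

φ(11^2) = 11^1·(11−1) = 11·10 = 110.
φ(13^2) = 13^1·(13−1) = 13·12 = 156.
φ(31) = 31 − 1 = 30.
φ(53) = 53 − 1 = 52.
φ(33597707) = 110 × 156 × 30 × 52 = 26769600.

26769600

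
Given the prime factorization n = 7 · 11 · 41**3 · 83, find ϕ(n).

330820800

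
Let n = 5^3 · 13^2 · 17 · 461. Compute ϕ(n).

114816000

φ(5^3) = 5^3 − 5^2 = 125 − 25 = 100.
φ(13^2) = 13^1·(13−1) = 13·12 = 156.
φ(17) = 17 − 1 = 16.
φ(461) = 461 − 1 = 460.
Multiply: 100 · 156 · 16 · 460 = 114816000.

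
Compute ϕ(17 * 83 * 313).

φ(441643) = 441643 · (1 − 1/17) · (1 − 1/83) · (1 − 1/313)
       = 441643 · 409344/441643 = 409344.

409344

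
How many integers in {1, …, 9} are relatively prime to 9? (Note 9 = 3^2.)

6

φ(9) = 9 · (1 − 1/3)
       = 9 · 2/3 = 6.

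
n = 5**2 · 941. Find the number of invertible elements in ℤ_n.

φ(23525) = 23525 · (1 − 1/5) · (1 − 1/941)
       = 23525 · 3760/4705 = 18800.

18800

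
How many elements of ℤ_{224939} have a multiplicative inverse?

188760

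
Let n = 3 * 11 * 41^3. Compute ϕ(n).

1344800

φ(2274393) = 2274393 · (1 − 1/3) · (1 − 1/11) · (1 − 1/41)
       = 2274393 · 800/1353 = 1344800.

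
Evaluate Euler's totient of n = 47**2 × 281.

605360

φ(620729) = 620729 · (1 − 1/47) · (1 − 1/281)
       = 620729 · 12880/13207 = 605360.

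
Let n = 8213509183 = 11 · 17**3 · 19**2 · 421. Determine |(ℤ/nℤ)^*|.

φ(11) = 11 − 1 = 10.
φ(17^3) = 17^2·(17−1) = 289·16 = 4624.
φ(19^2) = 19^2 − 19^1 = 361 − 19 = 342.
φ(421) = 421 − 1 = 420.
Multiply: 10 · 4624 · 342 · 420 = 6641913600.

6641913600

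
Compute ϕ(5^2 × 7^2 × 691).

φ(846475) = 846475 · (1 − 1/5) · (1 − 1/7) · (1 − 1/691)
       = 846475 · 16560/24185 = 579600.

579600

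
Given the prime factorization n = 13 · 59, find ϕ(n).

696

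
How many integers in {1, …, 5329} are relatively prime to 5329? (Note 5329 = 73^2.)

φ(5329) = 5329 · (1 − 1/73)
       = 5329 · 72/73 = 5256.

5256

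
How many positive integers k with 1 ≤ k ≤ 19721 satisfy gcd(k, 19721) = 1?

17280

Prime factorization: 19721 = 13 * 37 * 41.
φ(13) = 13 − 1 = 12.
φ(37) = 37 − 1 = 36.
φ(41) = 41 − 1 = 40.
Since φ is multiplicative, φ(19721) = 12 · 36 · 40 = 17280.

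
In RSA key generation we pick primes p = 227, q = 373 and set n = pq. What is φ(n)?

84072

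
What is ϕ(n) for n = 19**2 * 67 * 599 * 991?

φ(19^2) = 19^2 − 19^1 = 361 − 19 = 342.
φ(67) = 67 − 1 = 66.
φ(599) = 599 − 1 = 598.
φ(991) = 991 − 1 = 990.
Since φ is multiplicative, φ(14357620883) = 342 · 66 · 598 · 990 = 13363075440.

13363075440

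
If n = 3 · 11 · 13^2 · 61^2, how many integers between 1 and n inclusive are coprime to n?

11419200

φ(20752017) = 20752017 · (1 − 1/3) · (1 − 1/11) · (1 − 1/13) · (1 − 1/61)
       = 20752017 · 14400/26169 = 11419200.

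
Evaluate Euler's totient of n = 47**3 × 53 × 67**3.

1565490484272

φ(47^3) = 47^3 − 47^2 = 103823 − 2209 = 101614.
φ(53) = 53 − 1 = 52.
φ(67^3) = 67^3 − 67^2 = 300763 − 4489 = 296274.
φ(1654984198297) = 101614 × 52 × 296274 = 1565490484272.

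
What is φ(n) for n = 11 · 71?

700

φ(11) = 11 − 1 = 10.
φ(71) = 71 − 1 = 70.
φ(781) = 10 × 70 = 700.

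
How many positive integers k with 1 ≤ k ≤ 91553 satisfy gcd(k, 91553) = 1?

67200

First factor: 91553 = 7 · 11 · 29 · 41.
φ(7) = 7 − 1 = 6.
φ(11) = 11 − 1 = 10.
φ(29) = 29 − 1 = 28.
φ(41) = 41 − 1 = 40.
φ(91553) = 6 × 10 × 28 × 40 = 67200.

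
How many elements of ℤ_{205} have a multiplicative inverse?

160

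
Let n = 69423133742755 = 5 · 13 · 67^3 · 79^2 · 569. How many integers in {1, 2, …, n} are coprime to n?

49774259538432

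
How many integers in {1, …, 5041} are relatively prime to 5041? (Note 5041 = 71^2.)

φ(71^2) = 71^2 − 71^1 = 5041 − 71 = 4970.

4970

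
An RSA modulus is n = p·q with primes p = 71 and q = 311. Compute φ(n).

For distinct primes, φ(pq) = (p−1)(q−1) = 70 × 310 = 21700.

21700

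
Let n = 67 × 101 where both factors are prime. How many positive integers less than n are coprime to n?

6600

For distinct primes, φ(pq) = (p−1)(q−1) = 66 × 100 = 6600.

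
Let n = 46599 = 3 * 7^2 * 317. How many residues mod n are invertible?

26544

φ(3) = 3 − 1 = 2.
φ(7^2) = 7^1·(7−1) = 7·6 = 42.
φ(317) = 317 − 1 = 316.
φ(46599) = 2 × 42 × 316 = 26544.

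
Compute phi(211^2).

φ(44521) = 44521 · (1 − 1/211)
       = 44521 · 210/211 = 44310.

44310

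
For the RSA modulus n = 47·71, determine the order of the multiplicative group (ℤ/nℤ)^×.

3220

φ(47) = 47 − 1 = 46.
φ(71) = 71 − 1 = 70.
Since φ is multiplicative, φ(3337) = 46 · 70 = 3220.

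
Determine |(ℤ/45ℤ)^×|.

24

Factor 45: 45 = 3^2 · 5.
φ(45) = 45 · (1 − 1/3) · (1 − 1/5)
       = 45 · 8/15 = 24.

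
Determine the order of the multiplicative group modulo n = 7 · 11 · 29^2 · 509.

φ(32961313) = 32961313 · (1 − 1/7) · (1 − 1/11) · (1 − 1/29) · (1 − 1/509)
       = 32961313 · 853440/1136597 = 24749760.

24749760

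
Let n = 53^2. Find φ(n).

φ(2809) = 2809 · (1 − 1/53)
       = 2809 · 52/53 = 2756.

2756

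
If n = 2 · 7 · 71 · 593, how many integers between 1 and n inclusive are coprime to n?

248640

φ(589442) = 589442 · (1 − 1/2) · (1 − 1/7) · (1 − 1/71) · (1 − 1/593)
       = 589442 · 248640/589442 = 248640.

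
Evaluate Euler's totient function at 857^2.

733592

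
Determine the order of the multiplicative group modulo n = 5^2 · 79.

φ(5^2) = 5^2 − 5^1 = 25 − 5 = 20.
φ(79) = 79 − 1 = 78.
Since φ is multiplicative, φ(1975) = 20 · 78 = 1560.

1560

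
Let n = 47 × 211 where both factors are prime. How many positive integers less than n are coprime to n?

φ(n) = (p − 1)(q − 1) = (47−1)(211−1) = 46·210 = 9660.

9660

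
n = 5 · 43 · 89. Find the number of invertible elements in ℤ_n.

φ(19135) = 19135 · (1 − 1/5) · (1 − 1/43) · (1 − 1/89)
       = 19135 · 14784/19135 = 14784.

14784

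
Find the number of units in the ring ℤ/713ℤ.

660

First factor: 713 = 23 · 31.
φ(23) = 23 − 1 = 22.
φ(31) = 31 − 1 = 30.
φ(713) = 22 × 30 = 660.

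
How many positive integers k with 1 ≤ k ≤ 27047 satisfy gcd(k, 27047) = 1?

24192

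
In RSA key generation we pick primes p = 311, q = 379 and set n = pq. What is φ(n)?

φ(n) = (p − 1)(q − 1) = (311−1)(379−1) = 310·378 = 117180.

117180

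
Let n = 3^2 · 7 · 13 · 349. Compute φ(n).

φ(3^2) = 3^2 − 3^1 = 9 − 3 = 6.
φ(7) = 7 − 1 = 6.
φ(13) = 13 − 1 = 12.
φ(349) = 349 − 1 = 348.
Multiply: 6 · 6 · 12 · 348 = 150336.

150336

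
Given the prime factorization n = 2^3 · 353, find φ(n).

1408

φ(2824) = 2824 · (1 − 1/2) · (1 − 1/353)
       = 2824 · 352/706 = 1408.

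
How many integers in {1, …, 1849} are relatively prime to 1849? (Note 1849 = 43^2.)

1806

φ(1849) = 1849 · (1 − 1/43)
       = 1849 · 42/43 = 1806.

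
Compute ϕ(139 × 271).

37260

φ(37669) = 37669 · (1 − 1/139) · (1 − 1/271)
       = 37669 · 37260/37669 = 37260.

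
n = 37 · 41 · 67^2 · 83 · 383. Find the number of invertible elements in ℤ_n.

199461208320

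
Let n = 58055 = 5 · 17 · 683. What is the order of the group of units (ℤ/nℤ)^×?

φ(5) = 5 − 1 = 4.
φ(17) = 17 − 1 = 16.
φ(683) = 683 − 1 = 682.
Multiply: 4 · 16 · 682 = 43648.

43648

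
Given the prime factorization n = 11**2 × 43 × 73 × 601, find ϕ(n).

φ(228271219) = 228271219 · (1 − 1/11) · (1 − 1/43) · (1 − 1/73) · (1 − 1/601)
       = 228271219 · 18144000/20751929 = 199584000.

199584000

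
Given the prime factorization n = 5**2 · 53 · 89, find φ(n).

91520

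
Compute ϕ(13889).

First factor: 13889 = 17 × 19 × 43.
φ(13889) = 13889 · (1 − 1/17) · (1 − 1/19) · (1 − 1/43)
       = 13889 · 12096/13889 = 12096.

12096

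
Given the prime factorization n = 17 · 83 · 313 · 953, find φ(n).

389695488

φ(17) = 17 − 1 = 16.
φ(83) = 83 − 1 = 82.
φ(313) = 313 − 1 = 312.
φ(953) = 953 − 1 = 952.
φ(420885779) = 16 × 82 × 312 × 952 = 389695488.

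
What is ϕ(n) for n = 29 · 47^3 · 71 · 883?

175662154080

φ(29) = 29 − 1 = 28.
φ(47^3) = 47^3 − 47^2 = 103823 − 2209 = 101614.
φ(71) = 71 − 1 = 70.
φ(883) = 883 − 1 = 882.
φ(188760284831) = 28 × 101614 × 70 × 882 = 175662154080.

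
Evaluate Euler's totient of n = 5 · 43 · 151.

25200

φ(32465) = 32465 · (1 − 1/5) · (1 − 1/43) · (1 − 1/151)
       = 32465 · 25200/32465 = 25200.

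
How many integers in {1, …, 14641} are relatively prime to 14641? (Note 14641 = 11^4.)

φ(11^4) = 11^4 − 11^3 = 14641 − 1331 = 13310.

13310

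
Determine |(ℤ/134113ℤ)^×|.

134113 = 7^3 * 17 * 23.
φ(134113) = 134113 · (1 − 1/7) · (1 − 1/17) · (1 − 1/23)
       = 134113 · 2112/2737 = 103488.

103488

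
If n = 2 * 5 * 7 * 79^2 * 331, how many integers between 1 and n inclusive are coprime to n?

φ(144603970) = 144603970 · (1 − 1/2) · (1 − 1/5) · (1 − 1/7) · (1 − 1/79) · (1 − 1/331)
       = 144603970 · 617760/1830430 = 48803040.

48803040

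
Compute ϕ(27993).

Factor 27993: 27993 = 3 · 7 · 31 · 43.
φ(3) = 3 − 1 = 2.
φ(7) = 7 − 1 = 6.
φ(31) = 31 − 1 = 30.
φ(43) = 43 − 1 = 42.
Since φ is multiplicative, φ(27993) = 2 · 6 · 30 · 42 = 15120.

15120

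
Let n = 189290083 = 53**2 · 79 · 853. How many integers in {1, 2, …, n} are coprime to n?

183152736

φ(189290083) = 189290083 · (1 − 1/53) · (1 − 1/79) · (1 − 1/853)
       = 189290083 · 3455712/3571511 = 183152736.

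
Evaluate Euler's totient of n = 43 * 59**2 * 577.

φ(43) = 43 − 1 = 42.
φ(59^2) = 59^1·(59−1) = 59·58 = 3422.
φ(577) = 577 − 1 = 576.
φ(86367091) = 42 × 3422 × 576 = 82785024.

82785024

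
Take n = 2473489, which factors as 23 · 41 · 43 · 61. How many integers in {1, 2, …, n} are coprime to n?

φ(2473489) = 2473489 · (1 − 1/23) · (1 − 1/41) · (1 − 1/43) · (1 − 1/61)
       = 2473489 · 2217600/2473489 = 2217600.

2217600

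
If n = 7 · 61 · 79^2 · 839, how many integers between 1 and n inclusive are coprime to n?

1858952160

φ(2235856973) = 2235856973 · (1 − 1/7) · (1 − 1/61) · (1 − 1/79) · (1 − 1/839)
       = 2235856973 · 23531040/28301987 = 1858952160.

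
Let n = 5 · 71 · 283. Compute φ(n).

78960

φ(100465) = 100465 · (1 − 1/5) · (1 − 1/71) · (1 − 1/283)
       = 100465 · 78960/100465 = 78960.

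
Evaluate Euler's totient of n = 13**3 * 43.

85176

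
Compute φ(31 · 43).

φ(1333) = 1333 · (1 − 1/31) · (1 − 1/43)
       = 1333 · 1260/1333 = 1260.

1260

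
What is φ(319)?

Factor 319: 319 = 11 * 29.
φ(11) = 11 − 1 = 10.
φ(29) = 29 − 1 = 28.
φ(319) = 10 × 28 = 280.

280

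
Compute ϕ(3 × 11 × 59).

φ(1947) = 1947 · (1 − 1/3) · (1 − 1/11) · (1 − 1/59)
       = 1947 · 1160/1947 = 1160.

1160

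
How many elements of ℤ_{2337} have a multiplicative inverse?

2337 = 3 × 19 × 41.
φ(2337) = 2337 · (1 − 1/3) · (1 − 1/19) · (1 − 1/41)
       = 2337 · 1440/2337 = 1440.

1440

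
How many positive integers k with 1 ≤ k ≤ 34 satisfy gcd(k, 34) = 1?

16

34 = 2 · 17.
φ(2) = 2 − 1 = 1.
φ(17) = 17 − 1 = 16.
φ(34) = 1 × 16 = 16.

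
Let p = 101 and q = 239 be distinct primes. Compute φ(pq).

φ(101) = 101 − 1 = 100.
φ(239) = 239 − 1 = 238.
Multiply: 100 · 238 = 23800.

23800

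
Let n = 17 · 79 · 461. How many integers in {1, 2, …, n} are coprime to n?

φ(17) = 17 − 1 = 16.
φ(79) = 79 − 1 = 78.
φ(461) = 461 − 1 = 460.
φ(619123) = 16 × 78 × 460 = 574080.

574080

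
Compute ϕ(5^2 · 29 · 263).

146720

φ(190675) = 190675 · (1 − 1/5) · (1 − 1/29) · (1 − 1/263)
       = 190675 · 29344/38135 = 146720.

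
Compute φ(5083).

4224

Prime factorization: 5083 = 13 * 17 * 23.
φ(13) = 13 − 1 = 12.
φ(17) = 17 − 1 = 16.
φ(23) = 23 − 1 = 22.
Since φ is multiplicative, φ(5083) = 12 · 16 · 22 = 4224.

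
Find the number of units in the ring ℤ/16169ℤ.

14256

Factor 16169: 16169 = 19 · 23 · 37.
φ(16169) = 16169 · (1 − 1/19) · (1 − 1/23) · (1 − 1/37)
       = 16169 · 14256/16169 = 14256.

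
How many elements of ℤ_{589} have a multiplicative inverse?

540

Factor 589: 589 = 19 · 31.
φ(19) = 19 − 1 = 18.
φ(31) = 31 − 1 = 30.
φ(589) = 18 × 30 = 540.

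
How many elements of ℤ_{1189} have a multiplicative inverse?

1120

First factor: 1189 = 29 × 41.
φ(29) = 29 − 1 = 28.
φ(41) = 41 − 1 = 40.
φ(1189) = 28 × 40 = 1120.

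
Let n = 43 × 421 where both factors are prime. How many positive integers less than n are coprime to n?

17640

φ(43) = 43 − 1 = 42.
φ(421) = 421 − 1 = 420.
Since φ is multiplicative, φ(18103) = 42 · 420 = 17640.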